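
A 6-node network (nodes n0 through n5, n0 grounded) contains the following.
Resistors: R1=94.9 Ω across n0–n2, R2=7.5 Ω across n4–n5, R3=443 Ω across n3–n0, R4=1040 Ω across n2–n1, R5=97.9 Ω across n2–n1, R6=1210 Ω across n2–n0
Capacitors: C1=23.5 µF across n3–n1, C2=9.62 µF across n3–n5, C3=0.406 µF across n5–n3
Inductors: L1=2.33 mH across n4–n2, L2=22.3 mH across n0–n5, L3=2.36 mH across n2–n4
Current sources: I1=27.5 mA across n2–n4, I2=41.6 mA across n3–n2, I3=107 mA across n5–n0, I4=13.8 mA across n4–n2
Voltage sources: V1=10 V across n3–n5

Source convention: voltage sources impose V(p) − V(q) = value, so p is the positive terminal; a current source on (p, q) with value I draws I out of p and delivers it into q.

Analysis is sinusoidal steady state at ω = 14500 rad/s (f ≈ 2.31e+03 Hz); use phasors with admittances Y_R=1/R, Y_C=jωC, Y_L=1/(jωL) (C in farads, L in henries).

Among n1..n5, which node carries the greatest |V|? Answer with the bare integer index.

5

MNA unknowns: 5 node voltages V₁..V_5 plus 1 source current (V1)
R1: Y=0.01054+0.000j on G[0,2]
C1: Y=0.000+0.3407j on G[3,1]
L1: Y=0.000-0.02960j on G[4,2]
R2: Y=0.1333+0.000j on G[4,5]
R3: Y=0.002257+0.000j on G[3,0]
I1: z[2]−=0.0275, z[4]+=0.0275
R4: Y=0.0009615+0.000j on G[2,1]
C2: Y=0.000+0.1395j on G[3,5]
I2: z[3]−=0.0416, z[2]+=0.0416
R5: Y=0.01021+0.000j on G[2,1]
C3: Y=0.000+0.005887j on G[5,3]
R6: Y=0.0008264+0.000j on G[2,0]
L2: Y=0.000-0.003093j on G[0,5]
I3: z[5]−=0.107, z[0]+=0.107
I4: z[4]−=0.0138, z[2]+=0.0138
L3: Y=0.000-0.02922j on G[2,4]
V1: row V3−V5=10, i_V1 at 3,5
solve → V1=0.1276-4.876j, V2=-8.021-1.694j, V3=0.02319-5.143j, V4=-8.298-5.266j, V5=-9.977-5.143j
aux → i_V1=-0.1327-1.407j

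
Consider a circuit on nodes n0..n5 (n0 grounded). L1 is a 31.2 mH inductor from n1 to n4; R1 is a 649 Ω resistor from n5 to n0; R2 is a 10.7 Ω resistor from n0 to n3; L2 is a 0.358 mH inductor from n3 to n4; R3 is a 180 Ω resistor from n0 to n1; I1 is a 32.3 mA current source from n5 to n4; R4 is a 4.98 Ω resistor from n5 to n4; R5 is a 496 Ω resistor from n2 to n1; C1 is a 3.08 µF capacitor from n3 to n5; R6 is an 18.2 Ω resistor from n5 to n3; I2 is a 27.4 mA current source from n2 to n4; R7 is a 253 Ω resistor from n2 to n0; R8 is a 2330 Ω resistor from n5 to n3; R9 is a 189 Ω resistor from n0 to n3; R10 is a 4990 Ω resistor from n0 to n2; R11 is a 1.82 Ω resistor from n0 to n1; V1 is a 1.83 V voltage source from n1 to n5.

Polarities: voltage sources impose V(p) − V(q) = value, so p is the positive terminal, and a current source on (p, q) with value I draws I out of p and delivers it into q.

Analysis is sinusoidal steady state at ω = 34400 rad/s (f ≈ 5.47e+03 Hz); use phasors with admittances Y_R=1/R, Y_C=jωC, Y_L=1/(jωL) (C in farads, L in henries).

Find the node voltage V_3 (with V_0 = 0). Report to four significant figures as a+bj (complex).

-0.7774-0.2675j V

Element admittances at ω=34400 rad/s:
  Y(L1) = 0.000-0.0009317j S between n1,n4
  Y(R1) = 0.001541+0.000j S between n5,n0
  Y(R2) = 0.09346+0.000j S between n0,n3
  Y(L2) = 0.000-0.08120j S between n3,n4
  Y(R3) = 0.005556+0.000j S between n0,n1
  I1: injects 0.0323 A into n4 (from n5)
  Y(R4) = 0.2008+0.000j S between n5,n4
  Y(R5) = 0.002016+0.000j S between n2,n1
  Y(C1) = 0.000+0.1060j S between n3,n5
  Y(R6) = 0.05495+0.000j S between n5,n3
  I2: injects 0.0274 A into n4 (from n2)
  Y(R7) = 0.003953+0.000j S between n2,n0
  Y(R8) = 0.0004292+0.000j S between n5,n3
  Y(R9) = 0.005291+0.000j S between n0,n3
  Y(R10) = 0.0002004+0.000j S between n0,n2
  Y(R11) = 0.5495+0.000j S between n0,n1
  V1: constraint V(n1)−V(n5) = 1.83
Assemble and solve the 6×6 MNA system:
  V(n1)=0.1757+0.04736j  V(n2)=-4.384+0.01548j  V(n3)=-0.7774-0.2675j  V(n4)=-1.381-0.2041j  V(n5)=-1.654+0.04736j
  i(V1)=-0.1070-0.02490j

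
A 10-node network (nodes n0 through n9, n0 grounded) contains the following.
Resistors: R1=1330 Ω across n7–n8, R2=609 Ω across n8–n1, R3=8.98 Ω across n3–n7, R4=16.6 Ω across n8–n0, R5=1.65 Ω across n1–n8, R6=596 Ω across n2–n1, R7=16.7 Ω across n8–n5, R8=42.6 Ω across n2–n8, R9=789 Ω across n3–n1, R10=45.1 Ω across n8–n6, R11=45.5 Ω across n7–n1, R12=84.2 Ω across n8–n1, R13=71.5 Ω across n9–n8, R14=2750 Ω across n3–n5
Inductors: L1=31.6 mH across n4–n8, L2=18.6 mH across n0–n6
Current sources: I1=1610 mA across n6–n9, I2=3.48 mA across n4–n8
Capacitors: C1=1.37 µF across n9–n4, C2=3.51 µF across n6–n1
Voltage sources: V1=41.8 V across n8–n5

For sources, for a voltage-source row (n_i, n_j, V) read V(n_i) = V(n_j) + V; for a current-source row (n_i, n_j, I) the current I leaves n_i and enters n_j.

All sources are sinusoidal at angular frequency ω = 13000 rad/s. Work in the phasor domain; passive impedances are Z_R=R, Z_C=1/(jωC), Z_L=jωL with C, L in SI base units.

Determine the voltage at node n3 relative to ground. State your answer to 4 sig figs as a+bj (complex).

MNA unknowns: 9 node voltages V₁..V_9 plus 1 source current (V1)
R1: Y=0.0007519+0.000j on G[7,8]
R2: Y=0.001642+0.000j on G[8,1]
R3: Y=0.1114+0.000j on G[3,7]
R4: Y=0.06024+0.000j on G[8,0]
R5: Y=0.6061+0.000j on G[1,8]
R6: Y=0.001678+0.000j on G[2,1]
R7: Y=0.05988+0.000j on G[8,5]
L1: Y=0.000-0.002434j on G[4,8]
R8: Y=0.02347+0.000j on G[2,8]
R9: Y=0.001267+0.000j on G[3,1]
R10: Y=0.02217+0.000j on G[8,6]
I1: z[6]−=1.61, z[9]+=1.61
R11: Y=0.02198+0.000j on G[7,1]
R12: Y=0.01188+0.000j on G[8,1]
C1: Y=0.000+0.01781j on G[9,4]
L2: Y=0.000-0.004136j on G[0,6]
I2: z[4]−=0.00348, z[8]+=0.00348
R13: Y=0.01399+0.000j on G[9,8]
R14: Y=0.0003636+0.000j on G[3,5]
C2: Y=0.000+0.04563j on G[6,1]
V1: row V8−V5=41.8, i_V1 at 8,5
solve → V1=-3.997-2.459j, V2=-1.979-1.406j, V3=-4.634-2.405j, V4=126.0+24.66j, V5=-43.63-1.331j, V6=-19.38+26.72j, V7=-4.514-2.408j, V8=-1.834-1.331j, V9=108.5+20.91j
aux → i_V1=-2.517+0.0003906j

-4.634-2.405j V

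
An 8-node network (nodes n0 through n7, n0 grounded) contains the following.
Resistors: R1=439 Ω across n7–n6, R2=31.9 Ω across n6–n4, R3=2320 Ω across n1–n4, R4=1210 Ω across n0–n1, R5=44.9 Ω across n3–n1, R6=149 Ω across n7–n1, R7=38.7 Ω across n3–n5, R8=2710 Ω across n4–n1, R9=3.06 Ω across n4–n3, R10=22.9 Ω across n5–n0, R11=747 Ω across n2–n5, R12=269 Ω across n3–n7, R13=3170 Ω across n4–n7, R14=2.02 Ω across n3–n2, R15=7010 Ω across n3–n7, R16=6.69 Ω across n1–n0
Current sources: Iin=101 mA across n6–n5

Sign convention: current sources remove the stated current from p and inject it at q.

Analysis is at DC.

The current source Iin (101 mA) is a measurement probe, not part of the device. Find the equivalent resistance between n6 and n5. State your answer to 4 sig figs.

R_eq = 55.57 Ω

MNA unknowns: 7 node voltages V₁..V_7
R1: Y=0.002278 on G[7,6]
R2: Y=0.03135 on G[6,4]
R3: Y=0.0004310 on G[1,4]
R4: Y=0.0008264 on G[0,1]
R5: Y=0.02227 on G[3,1]
R6: Y=0.006711 on G[7,1]
R7: Y=0.02584 on G[3,5]
R8: Y=0.0003690 on G[4,1]
R9: Y=0.3268 on G[4,3]
R10: Y=0.04367 on G[5,0]
R11: Y=0.001339 on G[2,5]
R12: Y=0.003717 on G[3,7]
R13: Y=0.0003155 on G[4,7]
R14: Y=0.4950 on G[3,2]
R15: Y=0.0001427 on G[3,7]
R16: Y=0.1495 on G[1,0]
Iin: z[6]−=0.101, z[5]+=0.101
solve → V1=-0.2469, V2=-1.495, V3=-1.501, V4=-1.783, V5=0.8499, V6=-4.763, V7=-1.433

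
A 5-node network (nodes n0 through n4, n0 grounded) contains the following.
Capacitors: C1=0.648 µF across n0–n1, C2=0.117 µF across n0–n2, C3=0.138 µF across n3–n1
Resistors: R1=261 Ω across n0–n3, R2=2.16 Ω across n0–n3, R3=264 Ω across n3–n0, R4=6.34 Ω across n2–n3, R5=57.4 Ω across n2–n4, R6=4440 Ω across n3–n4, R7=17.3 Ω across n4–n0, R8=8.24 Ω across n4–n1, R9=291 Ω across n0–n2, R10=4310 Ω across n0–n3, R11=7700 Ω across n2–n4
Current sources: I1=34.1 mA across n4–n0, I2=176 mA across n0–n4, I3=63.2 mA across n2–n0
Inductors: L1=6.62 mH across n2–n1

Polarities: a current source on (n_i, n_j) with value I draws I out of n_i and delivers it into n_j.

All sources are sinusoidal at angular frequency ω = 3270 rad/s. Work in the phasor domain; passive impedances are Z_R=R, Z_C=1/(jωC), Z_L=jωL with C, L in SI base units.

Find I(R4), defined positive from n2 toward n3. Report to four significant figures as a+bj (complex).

0.005179-0.02802j A

Element admittances at ω=3270 rad/s:
  Y(C1) = 0.000+0.002119j S between n0,n1
  Y(R1) = 0.003831+0.000j S between n0,n3
  Y(R2) = 0.4630+0.000j S between n0,n3
  Y(R3) = 0.003788+0.000j S between n3,n0
  Y(R4) = 0.1577+0.000j S between n2,n3
  Y(C2) = 0.000+0.0003826j S between n0,n2
  I1: injects 0.0341 A into n0 (from n4)
  Y(R5) = 0.01742+0.000j S between n2,n4
  Y(R6) = 0.0002252+0.000j S between n3,n4
  Y(R7) = 0.05780+0.000j S between n4,n0
  I2: injects 0.176 A into n4 (from n0)
  Y(R8) = 0.1214+0.000j S between n4,n1
  Y(R9) = 0.003436+0.000j S between n0,n2
  Y(C3) = 0.000+0.0004513j S between n3,n1
  Y(L1) = 0.000-0.04619j S between n2,n1
  Y(R10) = 0.0002320+0.000j S between n0,n3
  Y(R11) = 0.0001299+0.000j S between n2,n4
  I3: injects 0.0632 A into n0 (from n2)
Assemble and solve the 4×4 MNA system:
  V(n1)=0.9301+0.7730j  V(n2)=0.04366-0.2360j  V(n3)=0.01082-0.05839j  V(n4)=1.298+0.4552j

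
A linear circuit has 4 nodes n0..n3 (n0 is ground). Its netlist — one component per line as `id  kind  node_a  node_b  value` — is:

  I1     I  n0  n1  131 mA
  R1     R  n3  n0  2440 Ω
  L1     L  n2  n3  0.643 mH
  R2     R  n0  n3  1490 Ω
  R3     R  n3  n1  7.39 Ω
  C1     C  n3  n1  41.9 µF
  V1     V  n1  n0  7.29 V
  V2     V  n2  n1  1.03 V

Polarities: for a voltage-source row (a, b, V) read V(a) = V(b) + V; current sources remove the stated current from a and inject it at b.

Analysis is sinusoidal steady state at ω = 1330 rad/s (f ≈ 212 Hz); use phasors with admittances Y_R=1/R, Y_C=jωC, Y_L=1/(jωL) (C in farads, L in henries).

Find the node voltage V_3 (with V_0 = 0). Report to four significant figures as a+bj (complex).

8.355-0.1375j V

MNA unknowns: 3 node voltages V₁..V_3 plus 2 source currents (V1, V2)
I1: z[0]−=0.131, z[1]+=0.131
R1: Y=0.0004098+0.000j on G[3,0]
L1: Y=0.000-1.169j on G[2,3]
R2: Y=0.0006711+0.000j on G[0,3]
R3: Y=0.1353+0.000j on G[3,1]
C1: Y=0.000+0.05573j on G[3,1]
V1: row V1−V0=7.29, i_V1 at 1,0
V2: row V2−V1=1.03, i_V2 at 2,1
solve → V1=7.290+0.000j, V2=8.320+0.000j, V3=8.355-0.1375j
aux → i_V1=0.1220+0.0001486j, i_V2=-0.1608-0.04058j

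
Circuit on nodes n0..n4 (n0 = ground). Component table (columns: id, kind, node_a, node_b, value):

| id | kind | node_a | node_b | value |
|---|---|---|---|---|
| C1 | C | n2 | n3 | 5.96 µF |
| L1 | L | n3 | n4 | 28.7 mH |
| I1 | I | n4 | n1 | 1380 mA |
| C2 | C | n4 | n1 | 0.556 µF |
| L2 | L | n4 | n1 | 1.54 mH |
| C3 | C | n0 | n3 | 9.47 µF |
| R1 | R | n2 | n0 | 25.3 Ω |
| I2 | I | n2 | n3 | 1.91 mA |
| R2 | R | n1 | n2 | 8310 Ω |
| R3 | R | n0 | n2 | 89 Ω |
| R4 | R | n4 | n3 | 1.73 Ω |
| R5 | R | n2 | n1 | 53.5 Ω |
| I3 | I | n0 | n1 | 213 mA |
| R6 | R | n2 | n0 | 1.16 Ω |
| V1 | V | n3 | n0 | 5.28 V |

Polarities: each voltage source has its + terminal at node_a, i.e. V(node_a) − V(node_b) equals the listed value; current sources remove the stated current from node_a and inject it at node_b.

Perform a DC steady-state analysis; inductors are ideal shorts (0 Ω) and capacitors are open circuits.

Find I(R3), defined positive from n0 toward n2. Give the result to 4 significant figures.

-0.001175 A

Apply KCL at each of the 4 non-ground nodes and solve the resulting linear system.
Node n1: branches {I1, C2, L2, R2, R5, I3} → V_1 = 5.280
Node n2: branches {C1, R1, I2, R2, R3, R5, R6} → V_2 = 0.1046
Node n3: branches {C1, L1, C3, I2, R4, V1} → V_3 = 5.280
Node n4: branches {L1, I1, C2, L2, R4} → V_4 = 5.280
Source currents: i(L1)=-0.1156, i(L2)=-1.496, i(V1)=0.1176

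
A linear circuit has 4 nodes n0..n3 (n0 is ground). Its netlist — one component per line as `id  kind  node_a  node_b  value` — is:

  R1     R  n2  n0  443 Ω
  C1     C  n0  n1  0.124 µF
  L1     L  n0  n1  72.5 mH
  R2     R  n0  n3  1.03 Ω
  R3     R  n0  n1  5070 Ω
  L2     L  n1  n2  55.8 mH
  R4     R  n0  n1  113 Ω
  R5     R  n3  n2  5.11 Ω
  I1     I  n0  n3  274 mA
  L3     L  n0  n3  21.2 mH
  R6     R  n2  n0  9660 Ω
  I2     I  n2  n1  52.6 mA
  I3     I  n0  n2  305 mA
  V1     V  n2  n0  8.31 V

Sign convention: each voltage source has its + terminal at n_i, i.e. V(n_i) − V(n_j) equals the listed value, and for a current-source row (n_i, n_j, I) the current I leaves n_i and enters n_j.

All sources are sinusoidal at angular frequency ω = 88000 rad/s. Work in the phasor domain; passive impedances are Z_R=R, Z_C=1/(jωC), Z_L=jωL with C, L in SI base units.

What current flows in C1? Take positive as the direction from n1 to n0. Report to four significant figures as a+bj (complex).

0.03222+0.02587j A

Apply KCL at each of the 3 non-ground nodes and solve the resulting linear system.
Node n1: branches {C1, L1, R3, L2, R4, I2} → V_1 = 2.371-2.952j
Node n2: branches {R1, L2, R5, R6, I2, I3, V1} → V_2 = 8.310+0.000j
Node n3: branches {R2, R5, I1, L3} → V_3 = 1.629+0.0007485j
Source currents: i(V1)=-1.075+0.001356j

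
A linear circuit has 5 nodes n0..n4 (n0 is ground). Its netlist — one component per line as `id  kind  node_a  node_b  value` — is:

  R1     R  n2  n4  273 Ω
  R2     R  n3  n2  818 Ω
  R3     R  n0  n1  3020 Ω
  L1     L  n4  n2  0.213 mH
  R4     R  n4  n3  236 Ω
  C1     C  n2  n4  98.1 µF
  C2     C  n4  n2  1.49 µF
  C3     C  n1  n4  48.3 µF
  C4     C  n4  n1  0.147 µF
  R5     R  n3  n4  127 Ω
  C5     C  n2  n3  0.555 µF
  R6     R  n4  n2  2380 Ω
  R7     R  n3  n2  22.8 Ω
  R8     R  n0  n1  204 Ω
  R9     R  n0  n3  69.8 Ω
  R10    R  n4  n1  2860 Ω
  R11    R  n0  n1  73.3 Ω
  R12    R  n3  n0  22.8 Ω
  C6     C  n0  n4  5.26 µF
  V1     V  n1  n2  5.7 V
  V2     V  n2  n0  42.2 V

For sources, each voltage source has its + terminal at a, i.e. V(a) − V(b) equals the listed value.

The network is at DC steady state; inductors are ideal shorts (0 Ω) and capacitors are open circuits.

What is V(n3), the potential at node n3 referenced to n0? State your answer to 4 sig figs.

20.92 V

Element admittances at DC:
  Y(R1) = 0.003663 S between n2,n4
  Y(R2) = 0.001222 S between n3,n2
  Y(R3) = 0.0003311 S between n0,n1
  L1: short n4↔n2 (DC inductor)
  Y(R4) = 0.004237 S between n4,n3
  Y(C1) = 0.000 S between n2,n4
  Y(C2) = 0.000 S between n4,n2
  Y(C3) = 0.000 S between n1,n4
  Y(C4) = 0.000 S between n4,n1
  Y(R5) = 0.007874 S between n3,n4
  Y(C5) = 0.000 S between n2,n3
  Y(R6) = 0.0004202 S between n4,n2
  Y(R7) = 0.04386 S between n3,n2
  Y(R8) = 0.004902 S between n0,n1
  Y(R9) = 0.01433 S between n0,n3
  Y(R10) = 0.0003497 S between n4,n1
  Y(R11) = 0.01364 S between n0,n1
  Y(R12) = 0.04386 S between n3,n0
  Y(C6) = 0.000 S between n0,n4
  V1: constraint V(n1)−V(n2) = 5.7
  V2: constraint V(n2)−V(n0) = 42.2
Assemble and solve the 7×7 MNA system:
  V(n1)=47.90  V(n2)=42.20  V(n3)=20.92  V(n4)=42.20
  i(L1)=-0.2558  i(V1)=-0.9061  i(V2)=-2.121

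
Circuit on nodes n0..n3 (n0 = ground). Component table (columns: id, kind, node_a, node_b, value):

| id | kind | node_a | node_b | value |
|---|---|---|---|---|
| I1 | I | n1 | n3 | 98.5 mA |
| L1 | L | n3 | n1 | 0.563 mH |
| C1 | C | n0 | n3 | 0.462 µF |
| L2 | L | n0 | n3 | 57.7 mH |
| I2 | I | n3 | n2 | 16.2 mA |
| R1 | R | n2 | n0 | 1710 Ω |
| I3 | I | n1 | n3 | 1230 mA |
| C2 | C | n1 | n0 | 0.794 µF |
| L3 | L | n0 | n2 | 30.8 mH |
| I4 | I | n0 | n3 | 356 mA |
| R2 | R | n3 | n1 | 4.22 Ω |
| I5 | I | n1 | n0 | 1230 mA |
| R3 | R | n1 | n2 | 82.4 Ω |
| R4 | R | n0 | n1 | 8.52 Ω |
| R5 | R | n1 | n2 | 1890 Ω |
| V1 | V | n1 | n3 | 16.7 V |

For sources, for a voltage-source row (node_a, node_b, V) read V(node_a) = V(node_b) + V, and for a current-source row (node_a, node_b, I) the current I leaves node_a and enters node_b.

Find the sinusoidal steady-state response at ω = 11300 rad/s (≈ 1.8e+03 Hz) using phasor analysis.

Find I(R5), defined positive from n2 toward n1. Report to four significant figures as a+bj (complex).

MNA unknowns: 3 node voltages V₁..V_3 plus 1 source current (V1)
I1: z[1]−=0.0985, z[3]+=0.0985
L1: Y=0.000-0.1572j on G[3,1]
C1: Y=0.000+0.005221j on G[0,3]
L2: Y=0.000-0.001534j on G[0,3]
I2: z[3]−=0.0162, z[2]+=0.0162
R1: Y=0.0005848+0.000j on G[2,0]
I3: z[1]−=1.23, z[3]+=1.23
C2: Y=0.000+0.008972j on G[1,0]
L3: Y=0.000-0.002873j on G[0,2]
I4: z[0]−=0.356, z[3]+=0.356
R2: Y=0.2370+0.000j on G[3,1]
I5: z[1]−=1.23, z[0]+=1.23
R3: Y=0.01214+0.000j on G[1,2]
R4: Y=0.1174+0.000j on G[0,1]
R5: Y=0.0005291+0.000j on G[1,2]
V1: row V1−V3=16.7, i_V1 at 1,3
solve → V1=-7.289+1.171j, V2=-5.718-0.1204j, V3=-23.99+1.171j
aux → i_V1=-5.630+2.537j

0.0008309-0.0006834j A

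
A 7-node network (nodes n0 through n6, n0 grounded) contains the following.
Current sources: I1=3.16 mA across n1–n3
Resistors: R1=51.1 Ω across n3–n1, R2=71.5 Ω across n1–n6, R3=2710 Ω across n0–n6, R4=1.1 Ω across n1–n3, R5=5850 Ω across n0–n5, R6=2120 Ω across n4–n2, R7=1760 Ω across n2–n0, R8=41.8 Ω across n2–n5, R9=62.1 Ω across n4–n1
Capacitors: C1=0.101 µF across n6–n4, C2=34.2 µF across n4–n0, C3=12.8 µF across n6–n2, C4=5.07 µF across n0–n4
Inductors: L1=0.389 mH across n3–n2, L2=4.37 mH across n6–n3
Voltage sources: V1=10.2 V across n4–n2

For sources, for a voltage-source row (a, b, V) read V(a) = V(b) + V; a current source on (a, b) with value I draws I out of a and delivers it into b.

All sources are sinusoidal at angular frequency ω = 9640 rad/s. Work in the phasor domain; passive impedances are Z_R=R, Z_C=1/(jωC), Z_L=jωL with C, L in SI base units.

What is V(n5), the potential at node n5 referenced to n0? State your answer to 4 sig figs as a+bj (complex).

-10.13-0.02944j V

Element admittances at ω=9640 rad/s:
  I1: injects 0.00316 A into n3 (from n1)
  Y(R1) = 0.01957+0.000j S between n3,n1
  Y(R2) = 0.01399+0.000j S between n1,n6
  Y(R3) = 0.0003690+0.000j S between n0,n6
  Y(C1) = 0.000+0.0009736j S between n6,n4
  Y(R4) = 0.9091+0.000j S between n1,n3
  Y(R5) = 0.0001709+0.000j S between n0,n5
  Y(L1) = 0.000-0.2667j S between n3,n2
  Y(L2) = 0.000-0.02374j S between n6,n3
  Y(R6) = 0.0004717+0.000j S between n4,n2
  Y(R7) = 0.0005682+0.000j S between n2,n0
  Y(R8) = 0.02392+0.000j S between n2,n5
  Y(C2) = 0.000+0.3297j S between n4,n0
  Y(R9) = 0.01610+0.000j S between n4,n1
  Y(C3) = 0.000+0.1234j S between n6,n2
  Y(C4) = 0.000+0.04887j S between n0,n4
  V1: constraint V(n4)−V(n2) = 10.2
Assemble and solve the 7×7 MNA system:
  V(n1)=-9.955+0.4858j  V(n2)=-10.20-0.02965j  V(n3)=-10.12+0.5051j  V(n4)=0.0002546-0.02965j  V(n5)=-10.13-0.02944j  V(n6)=-10.02-0.2019j
  i(V1)=-0.1762-0.001555j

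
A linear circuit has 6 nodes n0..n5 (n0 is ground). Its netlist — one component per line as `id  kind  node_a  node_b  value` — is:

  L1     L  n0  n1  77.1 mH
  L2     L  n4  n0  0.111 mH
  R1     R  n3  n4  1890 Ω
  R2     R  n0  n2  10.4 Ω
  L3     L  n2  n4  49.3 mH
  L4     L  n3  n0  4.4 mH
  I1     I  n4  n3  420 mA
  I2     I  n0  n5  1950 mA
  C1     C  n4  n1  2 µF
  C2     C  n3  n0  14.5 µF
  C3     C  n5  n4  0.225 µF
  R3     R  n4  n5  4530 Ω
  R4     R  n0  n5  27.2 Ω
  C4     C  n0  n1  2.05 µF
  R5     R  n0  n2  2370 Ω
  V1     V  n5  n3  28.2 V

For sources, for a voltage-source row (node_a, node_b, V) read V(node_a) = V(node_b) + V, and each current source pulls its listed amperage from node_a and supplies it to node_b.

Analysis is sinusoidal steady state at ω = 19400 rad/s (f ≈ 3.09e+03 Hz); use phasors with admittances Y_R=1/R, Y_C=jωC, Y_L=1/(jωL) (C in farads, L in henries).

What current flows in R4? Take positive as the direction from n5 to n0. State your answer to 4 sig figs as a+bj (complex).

Element admittances at ω=19400 rad/s:
  Y(L1) = 0.000-0.0006686j S between n0,n1
  Y(L2) = 0.000-0.4644j S between n4,n0
  Y(R1) = 0.0005291+0.000j S between n3,n4
  Y(R2) = 0.09615+0.000j S between n0,n2
  Y(L3) = 0.000-0.001046j S between n2,n4
  Y(L4) = 0.000-0.01172j S between n3,n0
  I1: injects 0.42 A into n3 (from n4)
  I2: injects 1.95 A into n5 (from n0)
  Y(C1) = 0.000+0.03880j S between n4,n1
  Y(C2) = 0.000+0.2813j S between n3,n0
  Y(C3) = 0.000+0.004365j S between n5,n4
  Y(R3) = 0.0002208+0.000j S between n4,n5
  Y(R4) = 0.03676+0.000j S between n0,n5
  Y(C4) = 0.000+0.03977j S between n0,n1
  Y(R5) = 0.0004219+0.000j S between n0,n2
  V1: constraint V(n5)−V(n3) = 28.2
Assemble and solve the 6×6 MNA system:
  V(n1)=-0.1365-0.4425j  V(n2)=-0.009650+0.002863j  V(n3)=0.2052-4.829j  V(n4)=-0.2741-0.8885j  V(n5)=28.41-4.829j
  i(V1)=0.8822+0.05323j

1.044-0.1775j A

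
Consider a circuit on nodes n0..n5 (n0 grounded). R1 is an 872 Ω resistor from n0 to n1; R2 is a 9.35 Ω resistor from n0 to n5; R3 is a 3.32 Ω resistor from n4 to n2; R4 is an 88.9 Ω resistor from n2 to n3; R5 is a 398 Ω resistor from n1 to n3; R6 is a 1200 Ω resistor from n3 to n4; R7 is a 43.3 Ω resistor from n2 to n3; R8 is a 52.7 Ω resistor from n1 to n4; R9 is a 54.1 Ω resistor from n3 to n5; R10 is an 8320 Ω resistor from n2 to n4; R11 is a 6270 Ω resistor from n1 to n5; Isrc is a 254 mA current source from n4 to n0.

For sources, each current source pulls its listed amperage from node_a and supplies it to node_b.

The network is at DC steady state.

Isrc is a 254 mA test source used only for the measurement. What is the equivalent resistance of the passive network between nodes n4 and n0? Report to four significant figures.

Element admittances at DC:
  Y(R1) = 0.001147 S between n0,n1
  Y(R2) = 0.1070 S between n0,n5
  Y(R3) = 0.3012 S between n4,n2
  Y(R4) = 0.01125 S between n2,n3
  Y(R5) = 0.002513 S between n1,n3
  Y(R6) = 0.0008333 S between n3,n4
  Y(R7) = 0.02309 S between n2,n3
  Y(R8) = 0.01898 S between n1,n4
  Y(R9) = 0.01848 S between n3,n5
  Y(R10) = 0.0001202 S between n2,n4
  Y(R11) = 0.0001595 S between n1,n5
  Isrc: injects 0.254 A into n0 (from n4)
Assemble and solve the 5×5 MNA system:
  V(n1)=-19.43  V(n2)=-20.70  V(n3)=-14.55  V(n4)=-21.40  V(n5)=-2.167

R_eq = 84.24 Ω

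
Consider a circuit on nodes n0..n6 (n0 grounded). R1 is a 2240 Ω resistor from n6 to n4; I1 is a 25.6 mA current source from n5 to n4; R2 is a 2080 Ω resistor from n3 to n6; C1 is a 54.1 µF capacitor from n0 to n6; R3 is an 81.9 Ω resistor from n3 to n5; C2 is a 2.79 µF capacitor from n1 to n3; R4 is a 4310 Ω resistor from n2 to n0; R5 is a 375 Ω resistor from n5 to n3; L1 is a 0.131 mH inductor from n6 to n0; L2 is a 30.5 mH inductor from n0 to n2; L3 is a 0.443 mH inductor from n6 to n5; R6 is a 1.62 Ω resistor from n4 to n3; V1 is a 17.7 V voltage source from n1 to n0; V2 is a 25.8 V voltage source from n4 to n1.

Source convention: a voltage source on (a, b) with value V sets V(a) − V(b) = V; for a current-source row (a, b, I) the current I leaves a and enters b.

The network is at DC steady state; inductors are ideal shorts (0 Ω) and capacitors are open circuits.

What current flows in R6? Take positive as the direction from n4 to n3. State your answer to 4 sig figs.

0.6518 A

Apply KCL at each of the 6 non-ground nodes and solve the resulting linear system.
Node n1: branches {C2, V1, V2} → V_1 = 17.70
Node n2: branches {R4, L2} → V_2 = 0.000
Node n3: branches {R2, R3, C2, R5, R6} → V_3 = 42.44
Node n4: branches {R1, I1, R6, V2} → V_4 = 43.50
Node n5: branches {I1, R3, R5, L3} → V_5 = 0.000
Node n6: branches {R1, R2, C1, L1, L3} → V_6 = 0.000
Source currents: i(L1)=0.6457, i(L2)=0.000, i(L3)=-0.6058, i(V1)=-0.6457, i(V2)=-0.6457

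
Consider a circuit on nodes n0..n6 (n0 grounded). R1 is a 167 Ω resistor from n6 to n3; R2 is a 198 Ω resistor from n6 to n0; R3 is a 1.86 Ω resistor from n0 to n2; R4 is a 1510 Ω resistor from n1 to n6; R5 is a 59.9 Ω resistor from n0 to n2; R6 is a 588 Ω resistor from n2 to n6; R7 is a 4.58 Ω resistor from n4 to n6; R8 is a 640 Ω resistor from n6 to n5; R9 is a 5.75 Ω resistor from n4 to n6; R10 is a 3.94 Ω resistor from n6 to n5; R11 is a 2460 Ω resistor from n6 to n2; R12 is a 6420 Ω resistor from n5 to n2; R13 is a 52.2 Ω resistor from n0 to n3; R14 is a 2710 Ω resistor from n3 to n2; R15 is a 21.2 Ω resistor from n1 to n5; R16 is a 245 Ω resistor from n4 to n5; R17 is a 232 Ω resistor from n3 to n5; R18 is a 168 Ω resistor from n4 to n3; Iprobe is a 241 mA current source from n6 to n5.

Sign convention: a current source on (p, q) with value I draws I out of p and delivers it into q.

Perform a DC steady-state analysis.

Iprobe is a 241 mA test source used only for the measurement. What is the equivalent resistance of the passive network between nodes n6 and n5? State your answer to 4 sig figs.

R_eq = 3.794 Ω

MNA unknowns: 6 node voltages V₁..V_6
R1: Y=0.005988 on G[6,3]
R2: Y=0.005051 on G[6,0]
R3: Y=0.5376 on G[0,2]
R4: Y=0.0006623 on G[1,6]
R5: Y=0.01669 on G[0,2]
R6: Y=0.001701 on G[2,6]
R7: Y=0.2183 on G[4,6]
R8: Y=0.001563 on G[6,5]
R9: Y=0.1739 on G[4,6]
R10: Y=0.2538 on G[6,5]
R11: Y=0.0004065 on G[6,2]
R12: Y=0.0001558 on G[5,2]
R13: Y=0.01916 on G[0,3]
R14: Y=0.0003690 on G[3,2]
R15: Y=0.04717 on G[1,5]
R16: Y=0.004082 on G[4,5]
R17: Y=0.004310 on G[3,5]
R18: Y=0.005952 on G[4,3]
Iprobe: z[6]−=0.241, z[5]+=0.241
solve → V1=0.7574, V2=-0.0002992, V3=0.04667, V4=-0.1321, V5=0.7701, V6=-0.1442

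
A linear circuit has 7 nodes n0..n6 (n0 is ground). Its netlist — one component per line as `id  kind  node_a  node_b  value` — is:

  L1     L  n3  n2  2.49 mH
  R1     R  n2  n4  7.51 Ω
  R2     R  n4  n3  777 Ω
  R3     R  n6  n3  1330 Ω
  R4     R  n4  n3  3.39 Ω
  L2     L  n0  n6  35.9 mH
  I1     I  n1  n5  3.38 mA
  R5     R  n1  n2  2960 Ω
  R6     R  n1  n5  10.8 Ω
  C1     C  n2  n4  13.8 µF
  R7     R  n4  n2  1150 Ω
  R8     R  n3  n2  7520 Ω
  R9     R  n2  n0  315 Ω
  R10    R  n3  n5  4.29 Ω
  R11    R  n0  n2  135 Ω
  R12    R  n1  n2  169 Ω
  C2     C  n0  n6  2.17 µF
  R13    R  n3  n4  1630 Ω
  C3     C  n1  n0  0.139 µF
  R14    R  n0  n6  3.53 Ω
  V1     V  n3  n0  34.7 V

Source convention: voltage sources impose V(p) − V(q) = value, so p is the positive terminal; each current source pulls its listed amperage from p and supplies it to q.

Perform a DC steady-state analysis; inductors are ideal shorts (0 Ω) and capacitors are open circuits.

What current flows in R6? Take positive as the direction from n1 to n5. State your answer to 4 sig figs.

Apply KCL at each of the 6 non-ground nodes and solve the resulting linear system.
Node n1: branches {I1, R5, R6, R12, C3} → V_1 = 34.67
Node n2: branches {L1, R1, R5, C1, R7, R8, R9, R11, R12} → V_2 = 34.70
Node n3: branches {L1, R2, R3, R4, R8, R10, R13, V1} → V_3 = 34.70
Node n4: branches {R1, R2, R4, C1, R7, R13} → V_4 = 34.70
Node n5: branches {I1, R6, R10} → V_5 = 34.70
Node n6: branches {R3, L2, C2, R14} → V_6 = 0.000
Source currents: i(L1)=0.3674, i(L2)=-0.02609, i(V1)=-0.3933

-0.003171 A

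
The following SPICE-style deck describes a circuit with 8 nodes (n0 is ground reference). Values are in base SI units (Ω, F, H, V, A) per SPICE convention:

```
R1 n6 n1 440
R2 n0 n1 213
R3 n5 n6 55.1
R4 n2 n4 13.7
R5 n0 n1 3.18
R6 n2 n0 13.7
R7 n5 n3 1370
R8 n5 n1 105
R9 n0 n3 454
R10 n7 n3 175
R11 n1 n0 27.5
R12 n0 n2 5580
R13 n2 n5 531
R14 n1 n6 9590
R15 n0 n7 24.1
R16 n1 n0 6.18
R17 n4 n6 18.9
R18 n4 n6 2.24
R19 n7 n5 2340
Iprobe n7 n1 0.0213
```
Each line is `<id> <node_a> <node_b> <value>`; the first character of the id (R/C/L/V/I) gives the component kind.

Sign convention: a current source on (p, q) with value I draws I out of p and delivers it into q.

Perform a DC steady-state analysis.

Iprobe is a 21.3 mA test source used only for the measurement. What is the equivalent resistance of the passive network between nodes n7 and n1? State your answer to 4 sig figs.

Element admittances at DC:
  Y(R1) = 0.002273 S between n6,n1
  Y(R2) = 0.004695 S between n0,n1
  Y(R3) = 0.01815 S between n5,n6
  Y(R4) = 0.07299 S between n2,n4
  Y(R5) = 0.3145 S between n0,n1
  Y(R6) = 0.07299 S between n2,n0
  Y(R7) = 0.0007299 S between n5,n3
  Y(R8) = 0.009524 S between n5,n1
  Y(R9) = 0.002203 S between n0,n3
  Y(R10) = 0.005714 S between n7,n3
  Y(R11) = 0.03636 S between n1,n0
  Y(R12) = 0.0001792 S between n0,n2
  Y(R13) = 0.001883 S between n2,n5
  Y(R14) = 0.0001043 S between n1,n6
  Y(R15) = 0.04149 S between n0,n7
  Y(R16) = 0.1618 S between n1,n0
  Y(R17) = 0.05291 S between n4,n6
  Y(R18) = 0.4464 S between n4,n6
  Y(R19) = 0.0004274 S between n7,n5
  Iprobe: injects 0.0213 A into n1 (from n7)
Assemble and solve the 7×7 MNA system:
  V(n1)=0.04023  V(n2)=0.0006153  V(n3)=-0.3210  V(n4)=0.001275  V(n5)=-0.001063  V(n6)=0.001372  V(n7)=-0.4857

R_eq = 24.69 Ω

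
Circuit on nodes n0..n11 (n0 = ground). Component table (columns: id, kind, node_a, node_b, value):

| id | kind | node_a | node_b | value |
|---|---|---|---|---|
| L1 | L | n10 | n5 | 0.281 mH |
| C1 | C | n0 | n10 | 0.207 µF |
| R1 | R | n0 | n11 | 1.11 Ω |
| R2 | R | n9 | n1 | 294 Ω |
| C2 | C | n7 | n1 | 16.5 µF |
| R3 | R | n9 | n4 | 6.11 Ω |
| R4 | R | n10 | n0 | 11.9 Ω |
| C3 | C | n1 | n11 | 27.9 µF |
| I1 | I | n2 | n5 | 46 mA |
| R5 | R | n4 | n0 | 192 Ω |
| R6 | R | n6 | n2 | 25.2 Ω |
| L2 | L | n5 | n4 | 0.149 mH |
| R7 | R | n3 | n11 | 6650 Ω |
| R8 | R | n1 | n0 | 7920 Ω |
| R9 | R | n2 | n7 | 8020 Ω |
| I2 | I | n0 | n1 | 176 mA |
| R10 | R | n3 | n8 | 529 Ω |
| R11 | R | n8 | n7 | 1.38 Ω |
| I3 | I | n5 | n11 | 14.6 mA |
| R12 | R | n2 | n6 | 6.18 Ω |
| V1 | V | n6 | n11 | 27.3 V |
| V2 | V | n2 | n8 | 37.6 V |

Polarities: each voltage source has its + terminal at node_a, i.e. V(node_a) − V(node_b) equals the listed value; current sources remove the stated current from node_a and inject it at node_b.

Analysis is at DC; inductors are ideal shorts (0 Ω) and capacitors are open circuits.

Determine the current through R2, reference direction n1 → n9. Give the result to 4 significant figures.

0.1693 A

Element admittances at DC:
  L1: short n10↔n5 (DC inductor)
  Y(C1) = 0.000 S between n0,n10
  Y(R1) = 0.9009 S between n0,n11
  Y(R2) = 0.003401 S between n9,n1
  Y(C2) = 0.000 S between n7,n1
  Y(R3) = 0.1637 S between n9,n4
  Y(R4) = 0.08403 S between n10,n0
  Y(C3) = 0.000 S between n1,n11
  I1: injects 0.046 A into n5 (from n2)
  Y(R5) = 0.005208 S between n4,n0
  Y(R6) = 0.03968 S between n6,n2
  L2: short n5↔n4 (DC inductor)
  Y(R7) = 0.0001504 S between n3,n11
  Y(R8) = 0.0001263 S between n1,n0
  Y(R9) = 0.0001247 S between n2,n7
  I2: injects 0.176 A into n1 (from n0)
  Y(R10) = 0.001890 S between n3,n8
  Y(R11) = 0.7246 S between n8,n7
  I3: injects 0.0146 A into n11 (from n5)
  Y(R12) = 0.1618 S between n2,n6
  V1: constraint V(n6)−V(n11) = 27.3
  V2: constraint V(n2)−V(n8) = 37.6
Assemble and solve the 15×15 MNA system:
  V(n1)=53.06  V(n2)=27.04  V(n3)=-9.781  V(n4)=2.249  V(n5)=2.249  V(n6)=27.27  V(n7)=-10.55  V(n8)=-10.56  V(n9)=3.283  V(n10)=2.249  V(n11)=-0.03485
  i(L1)=-0.1890  i(L2)=-0.1576  i(V1)=-0.04453  i(V2)=-0.006153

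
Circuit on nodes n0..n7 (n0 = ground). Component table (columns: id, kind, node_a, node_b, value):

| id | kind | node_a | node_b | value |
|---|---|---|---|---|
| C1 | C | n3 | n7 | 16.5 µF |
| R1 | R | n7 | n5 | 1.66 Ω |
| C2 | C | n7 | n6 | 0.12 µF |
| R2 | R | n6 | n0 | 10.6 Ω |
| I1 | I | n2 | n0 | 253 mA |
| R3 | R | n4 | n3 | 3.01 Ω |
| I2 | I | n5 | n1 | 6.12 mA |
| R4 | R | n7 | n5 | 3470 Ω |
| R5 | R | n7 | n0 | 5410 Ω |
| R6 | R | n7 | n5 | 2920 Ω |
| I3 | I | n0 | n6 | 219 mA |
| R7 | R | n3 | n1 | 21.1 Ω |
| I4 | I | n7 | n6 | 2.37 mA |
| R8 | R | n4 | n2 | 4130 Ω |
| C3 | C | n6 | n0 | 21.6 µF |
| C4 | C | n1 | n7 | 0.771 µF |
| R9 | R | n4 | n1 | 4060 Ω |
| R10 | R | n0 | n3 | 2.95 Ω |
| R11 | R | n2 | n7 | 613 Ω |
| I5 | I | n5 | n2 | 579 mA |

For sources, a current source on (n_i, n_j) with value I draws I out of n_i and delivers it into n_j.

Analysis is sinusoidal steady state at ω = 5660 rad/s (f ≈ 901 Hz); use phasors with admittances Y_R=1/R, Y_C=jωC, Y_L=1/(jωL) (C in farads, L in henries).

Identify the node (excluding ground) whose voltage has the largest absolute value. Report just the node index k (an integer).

MNA unknowns: 7 node voltages V₁..V_7
C1: Y=0.000+0.09339j on G[3,7]
R1: Y=0.6024+0.000j on G[7,5]
C2: Y=0.000+0.0006792j on G[7,6]
R2: Y=0.09434+0.000j on G[6,0]
I1: z[2]−=0.253, z[0]+=0.253
R3: Y=0.3322+0.000j on G[4,3]
I2: z[5]−=0.00612, z[1]+=0.00612
R4: Y=0.0002882+0.000j on G[7,5]
R5: Y=0.0001848+0.000j on G[7,0]
R6: Y=0.0003425+0.000j on G[7,5]
I3: z[0]−=0.219, z[6]+=0.219
R7: Y=0.04739+0.000j on G[3,1]
I4: z[7]−=0.00237, z[6]+=0.00237
R8: Y=0.0002421+0.000j on G[4,2]
C3: Y=0.000+0.1223j on G[6,0]
C4: Y=0.000+0.004364j on G[1,7]
R9: Y=0.0002463+0.000j on G[4,1]
R10: Y=0.3390+0.000j on G[0,3]
R11: Y=0.001631+0.000j on G[2,7]
I5: z[5]−=0.579, z[2]+=0.579
solve → V1=-0.8959+0.01470j, V2=173.3+2.680j, V3=-0.7445+0.001551j, V4=-0.6180+0.003510j, V5=-1.723+3.077j, V6=0.8589-1.125j, V7=-0.7525+3.077j

2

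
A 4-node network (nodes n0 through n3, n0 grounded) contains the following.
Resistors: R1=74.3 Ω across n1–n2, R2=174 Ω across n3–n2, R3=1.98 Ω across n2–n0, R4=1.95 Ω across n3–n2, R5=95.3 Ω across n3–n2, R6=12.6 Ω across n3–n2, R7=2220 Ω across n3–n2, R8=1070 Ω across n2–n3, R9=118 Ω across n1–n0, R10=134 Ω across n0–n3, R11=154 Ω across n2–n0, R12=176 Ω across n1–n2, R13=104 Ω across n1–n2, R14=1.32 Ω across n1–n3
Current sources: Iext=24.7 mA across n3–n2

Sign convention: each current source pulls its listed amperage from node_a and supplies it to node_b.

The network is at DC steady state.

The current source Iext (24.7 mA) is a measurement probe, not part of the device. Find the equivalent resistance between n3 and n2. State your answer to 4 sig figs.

Element admittances at DC:
  Y(R1) = 0.01346 S between n1,n2
  Y(R2) = 0.005747 S between n3,n2
  Y(R3) = 0.5051 S between n2,n0
  Y(R4) = 0.5128 S between n3,n2
  Y(R5) = 0.01049 S between n3,n2
  Y(R6) = 0.07937 S between n3,n2
  Y(R7) = 0.0004505 S between n3,n2
  Y(R8) = 0.0009346 S between n2,n3
  Y(R9) = 0.008475 S between n1,n0
  Y(R10) = 0.007463 S between n0,n3
  Y(R11) = 0.006494 S between n2,n0
  Y(R12) = 0.005682 S between n1,n2
  Y(R13) = 0.009615 S between n1,n2
  Y(R14) = 0.7576 S between n1,n3
  Iext: injects 0.0247 A into n2 (from n3)
Assemble and solve the 3×3 MNA system:
  V(n1)=-0.03499  V(n2)=0.001116  V(n3)=-0.03675

R_eq = 1.533 Ω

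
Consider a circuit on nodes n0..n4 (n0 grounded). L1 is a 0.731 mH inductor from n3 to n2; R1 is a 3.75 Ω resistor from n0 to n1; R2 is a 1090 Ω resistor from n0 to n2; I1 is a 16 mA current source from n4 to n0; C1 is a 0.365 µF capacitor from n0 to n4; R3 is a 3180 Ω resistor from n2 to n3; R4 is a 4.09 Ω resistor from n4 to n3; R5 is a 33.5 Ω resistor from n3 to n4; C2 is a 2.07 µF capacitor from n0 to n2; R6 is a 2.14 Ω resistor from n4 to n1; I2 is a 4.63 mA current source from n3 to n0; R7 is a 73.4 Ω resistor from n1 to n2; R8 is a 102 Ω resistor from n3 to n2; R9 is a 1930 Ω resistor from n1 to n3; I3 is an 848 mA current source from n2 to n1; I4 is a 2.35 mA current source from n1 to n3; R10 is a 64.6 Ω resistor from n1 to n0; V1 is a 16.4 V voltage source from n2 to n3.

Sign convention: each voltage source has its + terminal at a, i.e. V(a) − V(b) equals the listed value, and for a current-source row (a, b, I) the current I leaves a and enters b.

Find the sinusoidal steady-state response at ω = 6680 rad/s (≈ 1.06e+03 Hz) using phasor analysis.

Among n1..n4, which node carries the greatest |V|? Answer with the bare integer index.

Apply KCL at each of the 4 non-ground nodes and solve the resulting linear system.
Node n1: branches {R1, R6, R7, R9, I3, I4, R10} → V_1 = -0.1732-0.4806j
Node n2: branches {L1, R2, R3, C2, R7, R8, I3, V1} → V_2 = 10.31-1.225j
Node n3: branches {L1, R3, R4, R5, I2, R8, R9, I4, V1} → V_3 = -6.091-1.225j
Node n4: branches {I1, C1, R4, R5, R6} → V_4 = -2.386-0.7483j
Source currents: i(V1)=-1.183+3.227j

2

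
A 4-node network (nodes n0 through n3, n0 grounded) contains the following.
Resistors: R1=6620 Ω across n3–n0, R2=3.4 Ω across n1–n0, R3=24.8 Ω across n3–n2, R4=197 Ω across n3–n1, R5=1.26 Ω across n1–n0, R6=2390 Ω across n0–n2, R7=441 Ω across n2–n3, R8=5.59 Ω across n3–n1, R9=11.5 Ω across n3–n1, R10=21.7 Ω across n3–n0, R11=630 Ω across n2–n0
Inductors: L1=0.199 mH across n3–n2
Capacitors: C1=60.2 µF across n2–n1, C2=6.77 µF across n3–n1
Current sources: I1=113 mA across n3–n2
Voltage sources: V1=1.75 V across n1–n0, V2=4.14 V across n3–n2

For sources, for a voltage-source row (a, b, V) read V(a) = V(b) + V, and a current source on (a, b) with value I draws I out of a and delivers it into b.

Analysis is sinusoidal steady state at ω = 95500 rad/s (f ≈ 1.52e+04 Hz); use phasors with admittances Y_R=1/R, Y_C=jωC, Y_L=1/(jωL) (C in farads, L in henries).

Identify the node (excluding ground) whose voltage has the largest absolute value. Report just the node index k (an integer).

3

Element admittances at ω=95500 rad/s:
  Y(R1) = 0.0001511+0.000j S between n3,n0
  Y(L1) = 0.000-0.05262j S between n3,n2
  Y(R2) = 0.2941+0.000j S between n1,n0
  Y(R3) = 0.04032+0.000j S between n3,n2
  Y(R4) = 0.005076+0.000j S between n3,n1
  Y(R5) = 0.7937+0.000j S between n1,n0
  Y(R6) = 0.0004184+0.000j S between n0,n2
  Y(R7) = 0.002268+0.000j S between n2,n3
  Y(R8) = 0.1789+0.000j S between n3,n1
  Y(C1) = 0.000+5.749j S between n2,n1
  Y(R9) = 0.08696+0.000j S between n3,n1
  Y(R10) = 0.04608+0.000j S between n3,n0
  I1: injects 0.113 A into n2 (from n3)
  Y(R11) = 0.001587+0.000j S between n2,n0
  Y(C2) = 0.000+0.6465j S between n3,n1
  V1: constraint V(n1)−V(n0) = 1.75
  V2: constraint V(n3)−V(n2) = 4.14
Assemble and solve the 5×5 MNA system:
  V(n1)=1.750+0.000j  V(n2)=1.322+0.1971j  V(n3)=5.462+0.1971j
  i(V1)=-2.159-0.009509j  i(V2)=-1.420-2.244j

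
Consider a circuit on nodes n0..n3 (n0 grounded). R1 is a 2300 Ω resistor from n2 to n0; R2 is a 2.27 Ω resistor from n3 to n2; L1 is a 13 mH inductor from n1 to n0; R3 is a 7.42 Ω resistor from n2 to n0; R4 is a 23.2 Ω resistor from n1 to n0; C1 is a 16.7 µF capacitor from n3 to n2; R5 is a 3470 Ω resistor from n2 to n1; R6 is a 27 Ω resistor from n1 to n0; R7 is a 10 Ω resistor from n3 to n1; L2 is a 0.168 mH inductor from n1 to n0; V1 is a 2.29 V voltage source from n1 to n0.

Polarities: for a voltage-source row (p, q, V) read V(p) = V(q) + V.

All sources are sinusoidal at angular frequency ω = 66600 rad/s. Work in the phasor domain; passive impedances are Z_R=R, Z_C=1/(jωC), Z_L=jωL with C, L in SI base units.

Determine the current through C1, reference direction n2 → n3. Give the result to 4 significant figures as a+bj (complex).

MNA unknowns: 3 node voltages V₁..V_3 plus 1 source current (V1)
R1: Y=0.0004348+0.000j on G[2,0]
R2: Y=0.4405+0.000j on G[3,2]
L1: Y=0.000-0.001155j on G[1,0]
R3: Y=0.1348+0.000j on G[2,0]
R4: Y=0.04310+0.000j on G[1,0]
C1: Y=0.000+1.112j on G[3,2]
R5: Y=0.0002882+0.000j on G[2,1]
R6: Y=0.03704+0.000j on G[1,0]
R7: Y=0.1000+0.000j on G[3,1]
L2: Y=0.000-0.08938j on G[1,0]
V1: row V1−V0=2.29, i_V1 at 1,0
solve → V1=2.290+0.000j, V2=0.9565+0.04181j, V3=1.001-0.05665j
aux → i_V1=-0.3128+0.2017j

-0.1095-0.04904j A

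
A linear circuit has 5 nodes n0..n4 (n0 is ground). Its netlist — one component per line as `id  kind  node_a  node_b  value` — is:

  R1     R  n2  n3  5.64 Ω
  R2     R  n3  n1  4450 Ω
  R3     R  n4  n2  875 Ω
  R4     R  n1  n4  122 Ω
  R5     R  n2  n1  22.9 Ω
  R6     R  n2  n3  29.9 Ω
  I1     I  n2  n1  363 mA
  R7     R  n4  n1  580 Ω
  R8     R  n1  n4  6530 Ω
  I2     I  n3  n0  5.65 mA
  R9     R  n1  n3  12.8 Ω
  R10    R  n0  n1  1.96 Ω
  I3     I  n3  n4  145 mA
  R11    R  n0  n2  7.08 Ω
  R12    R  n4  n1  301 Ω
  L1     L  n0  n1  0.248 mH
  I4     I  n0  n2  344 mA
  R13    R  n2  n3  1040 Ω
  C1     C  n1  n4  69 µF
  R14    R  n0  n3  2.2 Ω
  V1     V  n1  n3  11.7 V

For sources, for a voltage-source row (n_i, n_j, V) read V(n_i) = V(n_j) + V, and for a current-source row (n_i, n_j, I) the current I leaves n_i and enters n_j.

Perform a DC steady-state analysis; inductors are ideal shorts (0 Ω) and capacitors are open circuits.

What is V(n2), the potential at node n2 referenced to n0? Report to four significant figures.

MNA unknowns: 4 node voltages V₁..V_4 plus 2 source currents (L1, V1)
R1: Y=0.1773 on G[2,3]
R2: Y=0.0002247 on G[3,1]
R3: Y=0.001143 on G[4,2]
R4: Y=0.008197 on G[1,4]
R5: Y=0.04367 on G[2,1]
R6: Y=0.03344 on G[2,3]
I1: z[2]−=0.363, z[1]+=0.363
R7: Y=0.001724 on G[4,1]
R8: Y=0.0001531 on G[1,4]
I2: z[3]−=0.00565, z[0]+=0.00565
R9: Y=0.07812 on G[1,3]
R10: Y=0.5102 on G[0,1]
I3: z[3]−=0.145, z[4]+=0.145
R11: Y=0.1412 on G[0,2]
R12: Y=0.003322 on G[4,1]
L1: row V0−V1=0, i_L1 at 0,1
I4: z[0]−=0.344, z[2]+=0.344
R13: Y=0.0009615 on G[2,3]
C1: Y=0.000 on G[1,4]
R14: Y=0.4545 on G[0,3]
V1: row V1−V3=11.7, i_V1 at 1,3
solve → V1=0.000, V2=-6.248, V3=-11.70, V4=9.482
aux → i_L1=-6.539, i_V1=-7.239

-6.248 V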